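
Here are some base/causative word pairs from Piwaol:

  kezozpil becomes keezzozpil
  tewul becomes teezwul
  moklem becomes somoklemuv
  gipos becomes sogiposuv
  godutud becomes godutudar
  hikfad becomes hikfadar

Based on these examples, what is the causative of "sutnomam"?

tewul and godutud both have last vowel 'u' yet inflect differently (teezwul, godutudar), so the last vowel is not what conditions the rule; the final letter is.
"sutnomam" ends in -m. The one such stem in the data (moklem → somoklemuv) adds so- … -uv around the stem, so the same rule applies.
So sutnomam → sosutnomamuv.

sosutnomamuv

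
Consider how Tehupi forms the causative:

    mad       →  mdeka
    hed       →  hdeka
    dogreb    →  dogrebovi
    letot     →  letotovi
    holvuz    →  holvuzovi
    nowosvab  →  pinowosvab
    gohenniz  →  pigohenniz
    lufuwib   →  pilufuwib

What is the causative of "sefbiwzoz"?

dogreb and nowosvab both end in -b yet inflect differently (dogrebovi, pinowosvab), so the final letter is not what conditions the rule; the number of vowels is.
"sefbiwzoz" has 3 vowels. The stems with 3 vowels (nowosvab → pinowosvab, gohenniz → pigohenniz, lufuwib → pilufuwib) add the prefix pi-.
So sefbiwzoz → pisefbiwzoz.

pisefbiwzoz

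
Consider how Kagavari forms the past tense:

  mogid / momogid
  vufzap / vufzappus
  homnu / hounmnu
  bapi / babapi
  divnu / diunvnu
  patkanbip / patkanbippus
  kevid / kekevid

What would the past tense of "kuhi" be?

"kuhi" ends in -i. The one such stem in the data (bapi → babapi) repeats the first consonant+vowel as a prefix (as do kevid, mogid), so the same rule applies.
The other patterns: stems ending in -p double the final consonant and add -us; stems ending in -u insert -un- after the first vowel.
So kuhi → kukuhi.

kukuhi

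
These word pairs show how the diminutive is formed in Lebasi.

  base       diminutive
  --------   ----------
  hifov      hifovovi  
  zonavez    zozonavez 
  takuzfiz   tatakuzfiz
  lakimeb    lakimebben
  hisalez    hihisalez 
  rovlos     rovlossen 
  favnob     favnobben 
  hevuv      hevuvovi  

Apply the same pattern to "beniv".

zonavez and lakimeb both have last vowel 'e' yet inflect differently (zozonavez, lakimebben), so the last vowel is not what conditions the rule; the final letter is.
"beniv" ends in -v. The stems ending in -v (hevuv → hevuvovi, hifov → hifovovi) add -ovi.
So beniv → benivovi.

benivovi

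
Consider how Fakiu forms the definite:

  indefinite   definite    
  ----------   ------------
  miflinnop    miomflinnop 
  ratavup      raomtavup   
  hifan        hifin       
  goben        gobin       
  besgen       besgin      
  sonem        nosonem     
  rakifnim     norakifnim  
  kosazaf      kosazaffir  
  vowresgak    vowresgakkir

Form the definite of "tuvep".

"tuvep" ends in -p. The stems ending in -p (miflinnop → miomflinnop, ratavup → raomtavup) insert -om- after the first vowel.
So tuvep → tuomvep.

tuomvep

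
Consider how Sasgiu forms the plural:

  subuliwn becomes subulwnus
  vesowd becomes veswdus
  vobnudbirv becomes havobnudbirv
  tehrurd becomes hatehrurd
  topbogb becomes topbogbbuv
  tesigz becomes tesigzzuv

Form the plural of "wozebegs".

"wozebegs" has second-to-last letter 'g'. The stems whose second-to-last letter is 'g' (topbogb → topbogbbuv, tesigz → tesigzzuv) double the final consonant and add -uv.
So wozebegs → wozebegssuv.

wozebegssuv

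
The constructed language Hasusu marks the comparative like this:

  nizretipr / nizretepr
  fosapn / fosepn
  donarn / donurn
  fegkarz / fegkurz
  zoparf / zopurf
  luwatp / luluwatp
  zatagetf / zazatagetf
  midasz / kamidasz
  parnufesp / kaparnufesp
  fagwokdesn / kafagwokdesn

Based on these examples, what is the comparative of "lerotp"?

fosapn and donarn both end in -n yet inflect differently (fosepn, donurn), so the final letter is not what conditions the rule; the second-to-last letter is.
"lerotp" has second-to-last letter 't'. The stems whose second-to-last letter is 't' (luwatp → luluwatp, zatagetf → zazatagetf) repeat the first consonant+vowel as a prefix.
The other patterns: stems whose second-to-last letter is 'p' change the last vowel to 'e'; stems whose second-to-last letter is 'r' change the last vowel to 'u'; stems whose second-to-last letter is 's' add the prefix ka-.
So lerotp → lelerotp.

lelerotp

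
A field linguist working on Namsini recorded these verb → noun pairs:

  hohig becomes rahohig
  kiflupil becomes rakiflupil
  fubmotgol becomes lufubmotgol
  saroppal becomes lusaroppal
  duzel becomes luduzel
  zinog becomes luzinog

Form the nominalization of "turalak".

luturalak

"turalak" has last vowel 'a'. The one such stem in the data (saroppal → lusaroppal) adds the prefix lu-, so the same rule applies.
The other pattern: stems whose last vowel is 'i' add the prefix ra-.
So turalak → luturalak.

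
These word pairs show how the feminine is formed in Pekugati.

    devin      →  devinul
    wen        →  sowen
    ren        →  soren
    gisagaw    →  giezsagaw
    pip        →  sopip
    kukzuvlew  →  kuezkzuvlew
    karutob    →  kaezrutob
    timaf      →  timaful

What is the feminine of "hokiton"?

"hokiton" has 3 vowels. The stems with 3 vowels (gisagaw → giezsagaw, kukzuvlew → kuezkzuvlew, karutob → kaezrutob) insert -ez- after the first vowel.
The other patterns: stems with 1 vowel add the prefix so-; stems with 2 vowels add -ul.
So hokiton → hoezkiton.

hoezkiton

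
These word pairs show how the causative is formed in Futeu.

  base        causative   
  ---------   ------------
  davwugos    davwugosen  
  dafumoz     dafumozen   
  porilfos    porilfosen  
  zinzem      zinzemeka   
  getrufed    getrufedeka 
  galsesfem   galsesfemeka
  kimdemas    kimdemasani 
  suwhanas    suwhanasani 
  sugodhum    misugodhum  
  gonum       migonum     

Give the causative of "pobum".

davwugos and kimdemas both end in -s yet inflect differently (davwugosen, kimdemasani), so the final letter is not what conditions the rule; the last vowel is.
"pobum" has last vowel 'u'. The stems whose last vowel is 'u' (sugodhum → misugodhum, gonum → migonum) add the prefix mi-.
So pobum → mipobum.

mipobum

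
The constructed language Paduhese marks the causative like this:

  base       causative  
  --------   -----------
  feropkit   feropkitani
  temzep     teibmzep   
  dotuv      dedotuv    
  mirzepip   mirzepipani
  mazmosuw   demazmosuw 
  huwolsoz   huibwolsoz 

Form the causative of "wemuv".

dewemuv

"wemuv" has last vowel 'u'. The stems whose last vowel is 'u' (mazmosuw → demazmosuw, dotuv → dedotuv) add the prefix de-.
The other patterns: stems whose last vowel is 'i' add -ani; stems whose last vowel is 'e' or 'o' insert -ib- after the first vowel.
So wemuv → dewemuv.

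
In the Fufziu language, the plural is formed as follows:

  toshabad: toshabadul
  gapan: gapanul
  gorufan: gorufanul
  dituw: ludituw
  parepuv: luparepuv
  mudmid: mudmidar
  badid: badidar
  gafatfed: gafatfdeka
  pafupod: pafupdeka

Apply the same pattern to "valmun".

luvalmun

"valmun" has last vowel 'u'. The stems whose last vowel is 'u' (dituw → ludituw, parepuv → luparepuv) add the prefix lu-.
So valmun → luvalmun.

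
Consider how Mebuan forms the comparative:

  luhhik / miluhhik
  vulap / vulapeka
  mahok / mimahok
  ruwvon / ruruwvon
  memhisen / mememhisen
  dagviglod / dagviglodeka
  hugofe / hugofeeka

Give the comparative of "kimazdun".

mahok and ruwvon both have last vowel 'o' yet inflect differently (mimahok, ruruwvon), so the last vowel is not what conditions the rule; the final letter is.
"kimazdun" ends in -n. The stems ending in -n (ruwvon → ruruwvon, memhisen → mememhisen) repeat the first consonant+vowel as a prefix.
The other patterns: stems ending in -k add the prefix mi-; stems ending in -d, -e or -p add -eka.
So kimazdun → kikimazdun.

kikimazdun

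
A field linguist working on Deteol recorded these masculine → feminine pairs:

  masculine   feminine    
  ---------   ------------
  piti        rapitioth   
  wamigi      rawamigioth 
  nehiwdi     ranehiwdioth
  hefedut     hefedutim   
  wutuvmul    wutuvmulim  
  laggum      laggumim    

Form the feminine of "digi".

radigioth

wamigi and wutuvmul both begin with w- yet inflect differently (rawamigioth, wutuvmulim), so the first letter is not what conditions the rule; whether the stem ends in a vowel or a consonant is.
"digi" ends in a vowel. The stems ending in a vowel (piti → rapitioth, wamigi → rawamigioth, nehiwdi → ranehiwdioth) add ra- … -oth around the stem.
The other pattern: stems ending in a consonant add -im.
So digi → radigioth.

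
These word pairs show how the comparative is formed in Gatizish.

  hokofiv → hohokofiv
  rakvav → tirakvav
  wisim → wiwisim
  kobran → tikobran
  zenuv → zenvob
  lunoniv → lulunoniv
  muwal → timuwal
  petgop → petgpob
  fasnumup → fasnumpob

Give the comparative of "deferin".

hokofiv and rakvav both end in -v yet inflect differently (hohokofiv, tirakvav), so the final letter is not what conditions the rule; the last vowel is.
"deferin" has last vowel 'i'. The stems whose last vowel is 'i' (hokofiv → hohokofiv, wisim → wiwisim, lunoniv → lulunoniv) repeat the first consonant+vowel as a prefix.
So deferin → dedeferin.

dedeferin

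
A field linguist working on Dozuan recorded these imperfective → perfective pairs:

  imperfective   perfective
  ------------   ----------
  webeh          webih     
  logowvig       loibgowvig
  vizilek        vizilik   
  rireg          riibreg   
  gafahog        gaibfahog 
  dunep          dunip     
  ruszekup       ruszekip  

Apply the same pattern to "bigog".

biibgog

rireg and webeh both have last vowel 'e' yet inflect differently (riibreg, webih), so the last vowel is not what conditions the rule; the final letter is.
"bigog" ends in -g. The stems ending in -g (rireg → riibreg, gafahog → gaibfahog, logowvig → loibgowvig) insert -ib- after the first vowel.
The other pattern: stems ending in -h, -k or -p change the last vowel to 'i'.
So bigog → biibgog.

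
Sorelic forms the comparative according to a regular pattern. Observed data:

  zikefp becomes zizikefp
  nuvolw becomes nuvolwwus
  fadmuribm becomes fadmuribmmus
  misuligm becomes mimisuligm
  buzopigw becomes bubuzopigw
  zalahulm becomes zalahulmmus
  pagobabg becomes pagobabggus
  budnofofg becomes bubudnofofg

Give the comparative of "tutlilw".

"tutlilw" has second-to-last letter 'l'. The stems whose second-to-last letter is 'l' (nuvolw → nuvolwwus, zalahulm → zalahulmmus) double the final consonant and add -us.
So tutlilw → tutlilwwus.

tutlilwwus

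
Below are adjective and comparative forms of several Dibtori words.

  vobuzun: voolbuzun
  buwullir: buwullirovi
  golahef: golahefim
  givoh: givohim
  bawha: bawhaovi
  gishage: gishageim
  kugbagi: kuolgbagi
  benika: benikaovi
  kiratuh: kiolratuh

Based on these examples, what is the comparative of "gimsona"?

givoh and kiratuh both end in -h yet inflect differently (givohim, kiolratuh), so the final letter is not what conditions the rule; the first letter is.
"gimsona" begins with g-. The stems beginning with g- (golahef → golahefim, gishage → gishageim, givoh → givohim) add -im.
The other patterns: stems beginning with b- add -ovi; stems beginning with k- or v- insert -ol- after the first vowel.
So gimsona → gimsonaim.

gimsonaim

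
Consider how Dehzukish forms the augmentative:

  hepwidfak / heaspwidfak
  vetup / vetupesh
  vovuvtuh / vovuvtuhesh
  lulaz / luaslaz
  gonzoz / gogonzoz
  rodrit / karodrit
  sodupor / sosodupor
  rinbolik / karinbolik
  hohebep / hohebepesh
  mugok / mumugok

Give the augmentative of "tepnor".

tetepnor

rinbolik and hepwidfak both end in -k yet inflect differently (karinbolik, heaspwidfak), so the final letter is not what conditions the rule; the last vowel is.
"tepnor" has last vowel 'o'. The stems whose last vowel is 'o' (sodupor → sosodupor, mugok → mumugok, gonzoz → gogonzoz) repeat the first consonant+vowel as a prefix.
The other patterns: stems whose last vowel is 'e' or 'u' add -esh; stems whose last vowel is 'i' add the prefix ka-; stems whose last vowel is 'a' insert -as- after the first vowel.
So tepnor → tetepnor.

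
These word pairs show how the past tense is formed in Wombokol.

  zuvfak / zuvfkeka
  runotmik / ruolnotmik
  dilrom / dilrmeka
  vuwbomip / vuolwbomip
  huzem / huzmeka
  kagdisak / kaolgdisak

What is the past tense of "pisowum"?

"pisowum" has 3 vowels. The stems with 3 vowels (runotmik → ruolnotmik, vuwbomip → vuolwbomip, kagdisak → kaolgdisak) insert -ol- after the first vowel.
The other pattern: stems with 2 vowels delete the last vowel and add -eka.
So pisowum → piolsowum.

piolsowum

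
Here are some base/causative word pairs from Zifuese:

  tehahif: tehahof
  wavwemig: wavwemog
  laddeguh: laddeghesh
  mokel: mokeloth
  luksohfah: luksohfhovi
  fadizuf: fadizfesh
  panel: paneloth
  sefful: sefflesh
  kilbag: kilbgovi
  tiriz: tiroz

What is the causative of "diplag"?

diplgovi

kilbag and wavwemig both end in -g yet inflect differently (kilbgovi, wavwemog), so the final letter is not what conditions the rule; the last vowel is.
"diplag" has last vowel 'a'. The stems whose last vowel is 'a' (luksohfah → luksohfhovi, kilbag → kilbgovi) delete the last vowel and add -ovi.
The other patterns: stems whose last vowel is 'i' change the last vowel to 'o'; stems whose last vowel is 'u' delete the last vowel and add -esh; stems whose last vowel is 'e' add -oth.
So diplag → diplgovi.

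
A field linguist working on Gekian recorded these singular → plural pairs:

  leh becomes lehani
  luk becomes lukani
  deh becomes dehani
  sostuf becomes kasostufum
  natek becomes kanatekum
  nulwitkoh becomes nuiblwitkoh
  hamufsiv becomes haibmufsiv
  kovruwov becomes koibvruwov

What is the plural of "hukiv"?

kahukivum

luk and natek both end in -k yet inflect differently (lukani, kanatekum), so the final letter is not what conditions the rule; the number of vowels is.
"hukiv" has 2 vowels. The stems with 2 vowels (sostuf → kasostufum, natek → kanatekum) add ka- … -um around the stem.
The other patterns: stems with 1 vowel add -ani; stems with 3 vowels insert -ib- after the first vowel.
So hukiv → kahukivum.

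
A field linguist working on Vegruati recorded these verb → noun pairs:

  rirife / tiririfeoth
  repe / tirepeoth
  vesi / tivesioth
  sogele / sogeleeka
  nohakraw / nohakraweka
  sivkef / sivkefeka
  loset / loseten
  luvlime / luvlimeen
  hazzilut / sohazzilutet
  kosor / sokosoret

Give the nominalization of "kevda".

sokevdaet

"kevda" begins with k-. The one such stem in the data (kosor → sokosoret) adds so- … -et around the stem, so the same rule applies.
The other patterns: stems beginning with r- or v- add ti- … -oth around the stem; stems beginning with n- or s- add -eka; stems beginning with l- add -en.
So kevda → sokevdaet.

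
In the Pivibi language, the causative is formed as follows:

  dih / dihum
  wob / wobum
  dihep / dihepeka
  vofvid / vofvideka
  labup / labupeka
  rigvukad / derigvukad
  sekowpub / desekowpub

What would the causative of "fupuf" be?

vofvid and rigvukad both end in -d yet inflect differently (vofvideka, derigvukad), so the final letter is not what conditions the rule; the number of vowels is.
"fupuf" has 2 vowels. The stems with 2 vowels (dihep → dihepeka, vofvid → vofvideka, labup → labupeka) add -eka.
The other patterns: stems with 1 vowel add -um; stems with 3 vowels add the prefix de-.
So fupuf → fupufeka.

fupufeka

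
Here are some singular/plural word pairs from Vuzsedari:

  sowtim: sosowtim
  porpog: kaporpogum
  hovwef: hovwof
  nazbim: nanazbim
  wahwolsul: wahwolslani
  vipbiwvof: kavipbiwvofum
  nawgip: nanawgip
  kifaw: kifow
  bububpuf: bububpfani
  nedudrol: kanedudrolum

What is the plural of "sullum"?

bububpuf and hovwef both end in -f yet inflect differently (bububpfani, hovwof), so the final letter is not what conditions the rule; the last vowel is.
"sullum" has last vowel 'u'. The stems whose last vowel is 'u' (wahwolsul → wahwolslani, bububpuf → bububpfani) delete the last vowel and add -ani.
So sullum → sullmani.

sullmani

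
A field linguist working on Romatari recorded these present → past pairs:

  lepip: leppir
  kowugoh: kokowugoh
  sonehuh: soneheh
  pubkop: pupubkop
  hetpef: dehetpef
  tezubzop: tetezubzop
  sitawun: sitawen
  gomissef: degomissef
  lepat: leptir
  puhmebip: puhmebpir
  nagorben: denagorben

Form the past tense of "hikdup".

hikdep

kowugoh and sonehuh both end in -h yet inflect differently (kokowugoh, soneheh), so the final letter is not what conditions the rule; the last vowel is.
"hikdup" has last vowel 'u'. The stems whose last vowel is 'u' (sitawun → sitawen, sonehuh → soneheh) change the last vowel to 'e'.
The other patterns: stems whose last vowel is 'o' repeat the first consonant+vowel as a prefix; stems whose last vowel is 'e' add the prefix de-; stems whose last vowel is 'a' or 'i' delete the last vowel and add -ir.
So hikdup → hikdep.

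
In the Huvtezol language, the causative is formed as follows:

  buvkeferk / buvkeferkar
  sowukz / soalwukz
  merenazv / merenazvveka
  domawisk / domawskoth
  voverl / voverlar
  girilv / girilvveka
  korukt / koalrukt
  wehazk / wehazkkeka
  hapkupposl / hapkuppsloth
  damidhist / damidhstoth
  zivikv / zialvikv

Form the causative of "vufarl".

vufarlar

voverl and hapkupposl both end in -l yet inflect differently (voverlar, hapkuppsloth), so the final letter is not what conditions the rule; the second-to-last letter is.
"vufarl" has second-to-last letter 'r'. The stems whose second-to-last letter is 'r' (voverl → voverlar, buvkeferk → buvkeferkar) add -ar.
The other patterns: stems whose second-to-last letter is 'k' insert -al- after the first vowel; stems whose second-to-last letter is 's' delete the last vowel and add -oth; stems whose second-to-last letter is 'l' or 'z' double the final consonant and add -eka.
So vufarl → vufarlar.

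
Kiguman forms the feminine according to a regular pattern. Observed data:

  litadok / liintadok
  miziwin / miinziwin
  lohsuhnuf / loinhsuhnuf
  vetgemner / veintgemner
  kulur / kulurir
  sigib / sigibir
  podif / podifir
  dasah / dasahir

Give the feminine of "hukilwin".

huinkilwin

"hukilwin" has 3 vowels. The stems with 3 vowels (litadok → liintadok, miziwin → miinziwin, lohsuhnuf → loinhsuhnuf) insert -in- after the first vowel.
The other pattern: stems with 2 vowels add -ir.
So hukilwin → huinkilwin.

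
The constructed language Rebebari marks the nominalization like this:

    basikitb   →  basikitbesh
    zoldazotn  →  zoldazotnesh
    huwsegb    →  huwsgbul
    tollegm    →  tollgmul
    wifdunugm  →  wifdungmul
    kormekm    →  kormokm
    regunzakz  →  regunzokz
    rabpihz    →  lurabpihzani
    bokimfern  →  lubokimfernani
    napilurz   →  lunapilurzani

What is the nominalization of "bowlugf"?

basikitb and huwsegb both end in -b yet inflect differently (basikitbesh, huwsgbul), so the final letter is not what conditions the rule; the second-to-last letter is.
"bowlugf" has second-to-last letter 'g'. The stems whose second-to-last letter is 'g' (huwsegb → huwsgbul, tollegm → tollgmul, wifdunugm → wifdungmul) delete the last vowel and add -ul.
So bowlugf → bowlgful.

bowlgful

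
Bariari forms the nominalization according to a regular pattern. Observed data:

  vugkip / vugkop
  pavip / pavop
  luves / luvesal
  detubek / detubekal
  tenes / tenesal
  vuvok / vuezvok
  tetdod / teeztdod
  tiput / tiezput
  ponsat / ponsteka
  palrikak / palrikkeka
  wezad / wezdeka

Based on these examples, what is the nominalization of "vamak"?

detubek and vuvok both end in -k yet inflect differently (detubekal, vuezvok), so the final letter is not what conditions the rule; the last vowel is.
"vamak" has last vowel 'a'. The stems whose last vowel is 'a' (ponsat → ponsteka, palrikak → palrikkeka, wezad → wezdeka) delete the last vowel and add -eka.
So vamak → vamkeka.

vamkeka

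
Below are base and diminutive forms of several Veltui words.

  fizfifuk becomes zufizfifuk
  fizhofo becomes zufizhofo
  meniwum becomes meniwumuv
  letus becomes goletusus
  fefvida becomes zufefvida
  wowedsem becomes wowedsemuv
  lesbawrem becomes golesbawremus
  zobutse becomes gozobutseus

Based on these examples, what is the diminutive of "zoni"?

gozonius

"zoni" begins with z-. The one such stem in the data (zobutse → gozobutseus) adds go- … -us around the stem, so the same rule applies.
The other patterns: stems beginning with f- add the prefix zu-; stems beginning with m- or w- add -uv.
So zoni → gozonius.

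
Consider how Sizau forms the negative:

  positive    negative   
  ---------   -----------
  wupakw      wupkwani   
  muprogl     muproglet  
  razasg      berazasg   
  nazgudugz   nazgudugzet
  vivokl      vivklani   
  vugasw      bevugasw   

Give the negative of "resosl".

beresosl

"resosl" has second-to-last letter 's'. The stems whose second-to-last letter is 's' (razasg → berazasg, vugasw → bevugasw) add the prefix be-.
The other patterns: stems whose second-to-last letter is 'k' delete the last vowel and add -ani; stems whose second-to-last letter is 'g' add -et.
So resosl → beresosl.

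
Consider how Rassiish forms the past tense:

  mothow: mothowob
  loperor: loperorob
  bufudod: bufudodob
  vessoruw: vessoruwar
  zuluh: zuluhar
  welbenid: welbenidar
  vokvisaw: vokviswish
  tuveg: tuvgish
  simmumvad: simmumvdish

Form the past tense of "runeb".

mothow and vessoruw both end in -w yet inflect differently (mothowob, vessoruwar), so the final letter is not what conditions the rule; the last vowel is.
"runeb" has last vowel 'e'. The one such stem in the data (tuveg → tuvgish) deletes the last vowel and adds -ish (as do vokvisaw, simmumvad), so the same rule applies.
The other patterns: stems whose last vowel is 'o' add -ob; stems whose last vowel is 'i' or 'u' add -ar.
So runeb → runbish.

runbish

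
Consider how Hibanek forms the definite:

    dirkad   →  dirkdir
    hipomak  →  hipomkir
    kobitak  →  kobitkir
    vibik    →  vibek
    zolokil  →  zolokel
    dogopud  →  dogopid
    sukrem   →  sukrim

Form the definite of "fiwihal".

fiwihlir

hipomak and vibik both end in -k yet inflect differently (hipomkir, vibek), so the final letter is not what conditions the rule; the last vowel is.
"fiwihal" has last vowel 'a'. The stems whose last vowel is 'a' (dirkad → dirkdir, hipomak → hipomkir, kobitak → kobitkir) delete the last vowel and add -ir.
So fiwihal → fiwihlir.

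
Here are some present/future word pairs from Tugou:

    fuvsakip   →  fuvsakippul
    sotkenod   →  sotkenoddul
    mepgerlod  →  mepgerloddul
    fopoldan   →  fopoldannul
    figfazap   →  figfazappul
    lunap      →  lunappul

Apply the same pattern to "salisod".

salisoddul

Every pair shown (fuvsakip → fuvsakippul, sotkenod → sotkenoddul, mepgerlod → mepgerloddul, …) follows the same rule: double the final consonant and add -ul.
So salisod → salisoddul.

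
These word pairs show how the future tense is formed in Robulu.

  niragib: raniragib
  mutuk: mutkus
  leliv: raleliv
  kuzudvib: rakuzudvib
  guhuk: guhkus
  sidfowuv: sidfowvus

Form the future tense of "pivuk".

sidfowuv and leliv both end in -v yet inflect differently (sidfowvus, raleliv), so the final letter is not what conditions the rule; the last vowel is.
"pivuk" has last vowel 'u'. The stems whose last vowel is 'u' (mutuk → mutkus, sidfowuv → sidfowvus, guhuk → guhkus) delete the last vowel and add -us.
The other pattern: stems whose last vowel is 'i' add the prefix ra-.
So pivuk → pivkus.

pivkus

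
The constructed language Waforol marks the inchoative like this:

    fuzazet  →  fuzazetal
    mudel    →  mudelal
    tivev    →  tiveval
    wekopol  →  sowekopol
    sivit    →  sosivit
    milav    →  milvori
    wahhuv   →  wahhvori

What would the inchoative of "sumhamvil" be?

sosumhamvil

"sumhamvil" has last vowel 'i'. The one such stem in the data (sivit → sosivit) adds the prefix so-, so the same rule applies.
The other patterns: stems whose last vowel is 'e' add -al; stems whose last vowel is 'a' or 'u' delete the last vowel and add -ori.
So sumhamvil → sosumhamvil.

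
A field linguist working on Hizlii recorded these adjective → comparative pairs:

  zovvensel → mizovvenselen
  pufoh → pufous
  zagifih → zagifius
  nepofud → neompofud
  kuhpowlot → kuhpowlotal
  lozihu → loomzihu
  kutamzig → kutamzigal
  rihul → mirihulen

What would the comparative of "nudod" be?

kuhpowlot and pufoh both have last vowel 'o' yet inflect differently (kuhpowlotal, pufous), so the last vowel is not what conditions the rule; the final letter is.
"nudod" ends in -d. The one such stem in the data (nepofud → neompofud) inserts -om- after the first vowel (as does lozihu), so the same rule applies.
So nudod → nuomdod.

nuomdod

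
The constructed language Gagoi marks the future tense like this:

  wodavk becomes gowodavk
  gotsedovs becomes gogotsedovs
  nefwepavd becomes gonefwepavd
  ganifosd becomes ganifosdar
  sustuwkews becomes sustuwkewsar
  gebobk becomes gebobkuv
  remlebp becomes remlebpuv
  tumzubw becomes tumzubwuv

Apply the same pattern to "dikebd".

dikebduv

"dikebd" has second-to-last letter 'b'. The stems whose second-to-last letter is 'b' (gebobk → gebobkuv, remlebp → remlebpuv, tumzubw → tumzubwuv) add -uv.
The other patterns: stems whose second-to-last letter is 'v' add the prefix go-; stems whose second-to-last letter is 's' or 'w' add -ar.
So dikebd → dikebduv.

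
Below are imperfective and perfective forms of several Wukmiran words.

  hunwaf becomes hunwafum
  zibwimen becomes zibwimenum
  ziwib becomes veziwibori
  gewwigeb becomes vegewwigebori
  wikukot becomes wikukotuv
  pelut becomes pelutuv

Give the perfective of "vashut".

gewwigeb and zibwimen both have last vowel 'e' yet inflect differently (vegewwigebori, zibwimenum), so the last vowel is not what conditions the rule; the final letter is.
"vashut" ends in -t. The stems ending in -t (wikukot → wikukotuv, pelut → pelutuv) add -uv.
The other patterns: stems ending in -b add ve- … -ori around the stem; stems ending in -f or -n add -um.
So vashut → vashutuv.

vashutuv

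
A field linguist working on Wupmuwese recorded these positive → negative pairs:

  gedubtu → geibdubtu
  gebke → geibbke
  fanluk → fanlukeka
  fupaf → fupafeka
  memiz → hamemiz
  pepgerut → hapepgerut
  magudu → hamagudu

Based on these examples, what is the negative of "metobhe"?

gedubtu and magudu both end in -u yet inflect differently (geibdubtu, hamagudu), so the final letter is not what conditions the rule; the first letter is.
"metobhe" begins with m-. The stems beginning with m- (memiz → hamemiz, magudu → hamagudu) add the prefix ha-.
So metobhe → hametobhe.

hametobhe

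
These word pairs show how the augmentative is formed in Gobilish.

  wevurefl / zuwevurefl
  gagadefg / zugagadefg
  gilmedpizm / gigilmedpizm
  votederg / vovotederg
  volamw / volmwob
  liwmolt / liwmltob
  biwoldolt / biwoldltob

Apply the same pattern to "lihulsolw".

lihulslwob

"lihulsolw" has second-to-last letter 'l'. The stems whose second-to-last letter is 'l' (liwmolt → liwmltob, biwoldolt → biwoldltob) delete the last vowel and add -ob.
The other patterns: stems whose second-to-last letter is 'f' add the prefix zu-; stems whose second-to-last letter is 'r' or 'z' repeat the first consonant+vowel as a prefix.
So lihulsolw → lihulslwob.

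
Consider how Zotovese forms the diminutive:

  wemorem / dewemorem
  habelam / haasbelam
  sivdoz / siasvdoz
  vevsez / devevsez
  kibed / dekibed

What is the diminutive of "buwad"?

buaswad

"buwad" has last vowel 'a'. The one such stem in the data (habelam → haasbelam) inserts -as- after the first vowel (as does sivdoz), so the same rule applies.
The other pattern: stems whose last vowel is 'e' add the prefix de-.
So buwad → buaswad.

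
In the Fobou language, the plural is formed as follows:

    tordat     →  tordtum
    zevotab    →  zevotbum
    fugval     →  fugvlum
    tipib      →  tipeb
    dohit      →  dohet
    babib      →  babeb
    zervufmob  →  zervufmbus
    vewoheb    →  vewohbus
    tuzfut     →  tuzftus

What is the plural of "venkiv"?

venkev

zevotab and tipib both end in -b yet inflect differently (zevotbum, tipeb), so the final letter is not what conditions the rule; the last vowel is.
"venkiv" has last vowel 'i'. The stems whose last vowel is 'i' (tipib → tipeb, dohit → dohet, babib → babeb) change the last vowel to 'e'.
The other patterns: stems whose last vowel is 'a' delete the last vowel and add -um; stems whose last vowel is 'e', 'o' or 'u' delete the last vowel and add -us.
So venkiv → venkev.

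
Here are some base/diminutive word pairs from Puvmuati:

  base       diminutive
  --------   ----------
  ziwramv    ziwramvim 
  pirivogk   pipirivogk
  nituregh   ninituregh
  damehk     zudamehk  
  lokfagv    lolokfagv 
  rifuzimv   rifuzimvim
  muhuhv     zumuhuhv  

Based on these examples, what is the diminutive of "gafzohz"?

zugafzohz

ziwramv and lokfagv both end in -v yet inflect differently (ziwramvim, lolokfagv), so the final letter is not what conditions the rule; the second-to-last letter is.
"gafzohz" has second-to-last letter 'h'. The stems whose second-to-last letter is 'h' (damehk → zudamehk, muhuhv → zumuhuhv) add the prefix zu-.
The other patterns: stems whose second-to-last letter is 'm' add -im; stems whose second-to-last letter is 'g' repeat the first consonant+vowel as a prefix.
So gafzohz → zugafzohz.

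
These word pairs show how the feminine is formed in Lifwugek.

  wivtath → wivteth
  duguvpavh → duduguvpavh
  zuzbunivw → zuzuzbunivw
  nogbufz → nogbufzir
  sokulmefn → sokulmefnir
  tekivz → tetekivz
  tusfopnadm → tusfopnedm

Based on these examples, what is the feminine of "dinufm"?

dinufmir

tekivz and nogbufz both end in -z yet inflect differently (tetekivz, nogbufzir), so the final letter is not what conditions the rule; the second-to-last letter is.
"dinufm" has second-to-last letter 'f'. The stems whose second-to-last letter is 'f' (nogbufz → nogbufzir, sokulmefn → sokulmefnir) add -ir.
The other patterns: stems whose second-to-last letter is 'v' repeat the first consonant+vowel as a prefix; stems whose second-to-last letter is 'd' or 't' change the last vowel to 'e'.
So dinufm → dinufmir.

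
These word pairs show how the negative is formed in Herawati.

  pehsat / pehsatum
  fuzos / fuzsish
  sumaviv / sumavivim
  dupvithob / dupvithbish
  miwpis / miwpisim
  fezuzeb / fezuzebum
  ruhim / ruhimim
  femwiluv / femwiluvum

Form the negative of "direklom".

miwpis and fuzos both end in -s yet inflect differently (miwpisim, fuzsish), so the final letter is not what conditions the rule; the last vowel is.
"direklom" has last vowel 'o'. The stems whose last vowel is 'o' (dupvithob → dupvithbish, fuzos → fuzsish) delete the last vowel and add -ish.
So direklom → direklmish.

direklmish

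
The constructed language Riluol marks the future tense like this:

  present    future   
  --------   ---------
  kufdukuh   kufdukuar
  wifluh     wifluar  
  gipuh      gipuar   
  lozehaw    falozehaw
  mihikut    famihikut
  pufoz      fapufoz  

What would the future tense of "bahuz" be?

fabahuz

kufdukuh and mihikut both have last vowel 'u' yet inflect differently (kufdukuar, famihikut), so the last vowel is not what conditions the rule; the final letter is.
"bahuz" ends in -z. The one such stem in the data (pufoz → fapufoz) adds the prefix fa-, so the same rule applies.
The other pattern: stems ending in -h drop the final letter and add -ar.
So bahuz → fabahuz.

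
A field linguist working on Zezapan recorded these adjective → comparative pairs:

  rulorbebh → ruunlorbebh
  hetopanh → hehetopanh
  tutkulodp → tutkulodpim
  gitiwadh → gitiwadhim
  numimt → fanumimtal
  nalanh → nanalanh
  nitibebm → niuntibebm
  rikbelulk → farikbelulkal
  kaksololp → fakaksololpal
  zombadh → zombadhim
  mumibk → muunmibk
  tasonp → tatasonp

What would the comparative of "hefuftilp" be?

hetopanh and zombadh both end in -h yet inflect differently (hehetopanh, zombadhim), so the final letter is not what conditions the rule; the second-to-last letter is.
"hefuftilp" has second-to-last letter 'l'. The stems whose second-to-last letter is 'l' (rikbelulk → farikbelulkal, kaksololp → fakaksololpal) add fa- … -al around the stem.
So hefuftilp → fahefuftilpal.

fahefuftilpal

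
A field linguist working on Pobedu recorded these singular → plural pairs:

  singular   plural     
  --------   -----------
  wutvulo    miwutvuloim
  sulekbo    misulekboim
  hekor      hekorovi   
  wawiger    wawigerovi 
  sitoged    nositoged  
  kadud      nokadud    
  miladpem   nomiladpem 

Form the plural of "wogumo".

miwogumoim

wutvulo and hekor both have last vowel 'o' yet inflect differently (miwutvuloim, hekorovi), so the last vowel is not what conditions the rule; the final letter is.
"wogumo" ends in -o. The stems ending in -o (wutvulo → miwutvuloim, sulekbo → misulekboim) add mi- … -im around the stem.
The other patterns: stems ending in -r add -ovi; stems ending in -d or -m add the prefix no-.
So wogumo → miwogumoim.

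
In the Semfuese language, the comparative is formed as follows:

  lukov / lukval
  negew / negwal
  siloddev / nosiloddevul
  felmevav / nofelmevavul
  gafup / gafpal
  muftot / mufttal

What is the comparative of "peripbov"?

lukov and felmevav both end in -v yet inflect differently (lukval, nofelmevavul), so the final letter is not what conditions the rule; the number of vowels is.
"peripbov" has 3 vowels. The stems with 3 vowels (felmevav → nofelmevavul, siloddev → nosiloddevul) add no- … -ul around the stem.
So peripbov → noperipbovul.

noperipbovul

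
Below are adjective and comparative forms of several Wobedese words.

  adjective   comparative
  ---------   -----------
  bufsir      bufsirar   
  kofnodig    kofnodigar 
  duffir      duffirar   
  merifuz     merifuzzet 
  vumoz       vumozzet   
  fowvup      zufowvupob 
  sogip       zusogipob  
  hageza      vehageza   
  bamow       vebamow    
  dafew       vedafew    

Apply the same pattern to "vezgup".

"vezgup" ends in -p. The stems ending in -p (fowvup → zufowvupob, sogip → zusogipob) add zu- … -ob around the stem.
The other patterns: stems ending in -g or -r add -ar; stems ending in -z double the final consonant and add -et; stems ending in -a or -w add the prefix ve-.
So vezgup → zuvezgupob.

zuvezgupob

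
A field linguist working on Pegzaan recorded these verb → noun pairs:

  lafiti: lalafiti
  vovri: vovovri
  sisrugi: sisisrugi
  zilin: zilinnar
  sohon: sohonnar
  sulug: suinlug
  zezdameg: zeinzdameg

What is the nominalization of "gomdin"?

lafiti and zilin both have last vowel 'i' yet inflect differently (lalafiti, zilinnar), so the last vowel is not what conditions the rule; the final letter is.
"gomdin" ends in -n. The stems ending in -n (zilin → zilinnar, sohon → sohonnar) double the final consonant and add -ar.
The other patterns: stems ending in -i repeat the first consonant+vowel as a prefix; stems ending in -g insert -in- after the first vowel.
So gomdin → gomdinnar.

gomdinnar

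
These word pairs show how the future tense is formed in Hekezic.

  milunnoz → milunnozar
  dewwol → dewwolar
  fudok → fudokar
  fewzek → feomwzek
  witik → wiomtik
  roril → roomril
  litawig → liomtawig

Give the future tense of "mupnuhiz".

muompnuhiz

"mupnuhiz" has last vowel 'i'. The stems whose last vowel is 'i' (witik → wiomtik, roril → roomril, litawig → liomtawig) insert -om- after the first vowel.
So mupnuhiz → muompnuhiz.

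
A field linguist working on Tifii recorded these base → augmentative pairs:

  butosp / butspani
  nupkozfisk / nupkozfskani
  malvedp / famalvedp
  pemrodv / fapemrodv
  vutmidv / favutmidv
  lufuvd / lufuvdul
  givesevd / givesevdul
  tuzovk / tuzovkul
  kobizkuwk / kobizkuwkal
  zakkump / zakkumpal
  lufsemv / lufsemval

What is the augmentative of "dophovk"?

butosp and malvedp both end in -p yet inflect differently (butspani, famalvedp), so the final letter is not what conditions the rule; the second-to-last letter is.
"dophovk" has second-to-last letter 'v'. The stems whose second-to-last letter is 'v' (lufuvd → lufuvdul, givesevd → givesevdul, tuzovk → tuzovkul) add -ul.
The other patterns: stems whose second-to-last letter is 's' delete the last vowel and add -ani; stems whose second-to-last letter is 'd' add the prefix fa-; stems whose second-to-last letter is 'm' or 'w' add -al.
So dophovk → dophovkul.

dophovkul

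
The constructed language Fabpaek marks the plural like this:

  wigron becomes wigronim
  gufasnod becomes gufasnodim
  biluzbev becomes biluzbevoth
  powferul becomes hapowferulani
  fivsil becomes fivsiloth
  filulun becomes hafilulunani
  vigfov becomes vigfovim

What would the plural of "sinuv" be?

hasinuvani

"sinuv" has last vowel 'u'. The stems whose last vowel is 'u' (filulun → hafilulunani, powferul → hapowferulani) add ha- … -ani around the stem.
The other patterns: stems whose last vowel is 'o' add -im; stems whose last vowel is 'e' or 'i' add -oth.
So sinuv → hasinuvani.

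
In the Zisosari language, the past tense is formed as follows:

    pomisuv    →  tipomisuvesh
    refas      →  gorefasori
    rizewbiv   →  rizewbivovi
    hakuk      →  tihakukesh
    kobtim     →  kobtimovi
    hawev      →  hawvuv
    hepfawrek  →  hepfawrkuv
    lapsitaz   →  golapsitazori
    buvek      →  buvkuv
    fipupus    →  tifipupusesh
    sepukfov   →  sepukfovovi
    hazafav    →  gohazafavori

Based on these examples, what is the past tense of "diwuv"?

tidiwuvesh

"diwuv" has last vowel 'u'. The stems whose last vowel is 'u' (fipupus → tifipupusesh, hakuk → tihakukesh, pomisuv → tipomisuvesh) add ti- … -esh around the stem.
The other patterns: stems whose last vowel is 'i' or 'o' add -ovi; stems whose last vowel is 'a' add go- … -ori around the stem; stems whose last vowel is 'e' delete the last vowel and add -uv.
So diwuv → tidiwuvesh.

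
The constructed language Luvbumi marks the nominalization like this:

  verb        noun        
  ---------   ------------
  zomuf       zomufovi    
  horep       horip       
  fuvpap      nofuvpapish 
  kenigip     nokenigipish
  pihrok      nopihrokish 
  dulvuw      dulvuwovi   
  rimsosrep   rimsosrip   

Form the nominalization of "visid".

novisidish

horep and kenigip both end in -p yet inflect differently (horip, nokenigipish), so the final letter is not what conditions the rule; the last vowel is.
"visid" has last vowel 'i'. The one such stem in the data (kenigip → nokenigipish) adds no- … -ish around the stem, so the same rule applies.
The other patterns: stems whose last vowel is 'e' change the last vowel to 'i'; stems whose last vowel is 'u' add -ovi.
So visid → novisidish.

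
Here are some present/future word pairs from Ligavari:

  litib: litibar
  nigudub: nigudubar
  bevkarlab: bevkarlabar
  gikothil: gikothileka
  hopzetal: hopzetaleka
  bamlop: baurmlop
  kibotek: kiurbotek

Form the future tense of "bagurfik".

baurgurfik

"bagurfik" ends in -k. The one such stem in the data (kibotek → kiurbotek) inserts -ur- after the first vowel (as does bamlop), so the same rule applies.
The other patterns: stems ending in -b add -ar; stems ending in -l add -eka.
So bagurfik → baurgurfik.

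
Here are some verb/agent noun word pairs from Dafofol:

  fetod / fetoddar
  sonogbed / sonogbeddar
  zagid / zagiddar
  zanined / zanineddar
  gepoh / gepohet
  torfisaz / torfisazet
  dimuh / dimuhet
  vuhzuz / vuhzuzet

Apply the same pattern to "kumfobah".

kumfobahet

"kumfobah" ends in -h. The stems ending in -h (gepoh → gepohet, dimuh → dimuhet) add -et.
So kumfobah → kumfobahet.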